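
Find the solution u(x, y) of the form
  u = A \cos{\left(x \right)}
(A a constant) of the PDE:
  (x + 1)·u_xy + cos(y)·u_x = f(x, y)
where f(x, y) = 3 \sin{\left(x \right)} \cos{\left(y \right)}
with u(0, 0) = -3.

Answer: u(x, y) = - 3 \cos{\left(x \right)}

Derivation:
Substitute the ansatz u = A \cos{\left(x \right)} into the left-hand side.
Derivatives of the ansatz:
  u_xy = 0
  u_x = - A \sin{\left(x \right)}
Term by term:
  (x + 1)·u_xy = 0
  cos(y)·u_x = - A \sin{\left(x \right)} \cos{\left(y \right)}
So the left-hand side equals
  - A \sin{\left(x \right)} \cos{\left(y \right)}
This must equal f(x, y) = 3 \sin{\left(x \right)} \cos{\left(y \right)} identically.
Matching coefficients of the independent functions:
  [\sin{\left(x \right)} \cos{\left(y \right)}]:  - A = 3
Solving: A = -3.
Check against the point condition:
  u(0, 0) = -3  ⟹  A = -3  ✓
Hence u(x, y) = - 3 \cos{\left(x \right)}.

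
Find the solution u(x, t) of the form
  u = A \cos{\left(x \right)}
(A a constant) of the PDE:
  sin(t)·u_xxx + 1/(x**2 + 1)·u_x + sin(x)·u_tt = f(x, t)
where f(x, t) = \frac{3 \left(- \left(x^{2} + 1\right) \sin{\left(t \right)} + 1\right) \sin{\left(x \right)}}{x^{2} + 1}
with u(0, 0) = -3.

Answer: u(x, t) = - 3 \cos{\left(x \right)}

Derivation:
Substitute the ansatz u = A \cos{\left(x \right)} into the left-hand side.
Derivatives of the ansatz:
  u_xxx = A \sin{\left(x \right)}
  u_x = - A \sin{\left(x \right)}
  u_tt = 0
Term by term:
  sin(t)·u_xxx = A \sin{\left(t \right)} \sin{\left(x \right)}
  1/(x**2 + 1)·u_x = - \frac{A \sin{\left(x \right)}}{x^{2} + 1}
  sin(x)·u_tt = 0
So the left-hand side equals
  A \sin{\left(t \right)} \sin{\left(x \right)} - \frac{A \sin{\left(x \right)}}{x^{2} + 1}
This must equal f(x, t) identically; expanded, f = - 3 \sin{\left(t \right)} \sin{\left(x \right)} + \frac{3 \sin{\left(x \right)}}{x^{2} + 1}.
Matching coefficients of the independent functions:
  [\frac{\sin{\left(x \right)}}{x^{2} + 1}]:  - A = 3
  [\sin{\left(t \right)} \sin{\left(x \right)}]:  A = -3
Solving: A = -3.
Check against the point condition:
  u(0, 0) = -3  ⟹  A = -3  ✓
Hence u(x, t) = - 3 \cos{\left(x \right)}.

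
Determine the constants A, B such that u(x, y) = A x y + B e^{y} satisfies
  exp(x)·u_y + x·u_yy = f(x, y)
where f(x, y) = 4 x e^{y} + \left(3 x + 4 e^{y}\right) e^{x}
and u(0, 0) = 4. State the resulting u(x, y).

Substitute the ansatz u = A x y + B e^{y} into the left-hand side.
Derivatives of the ansatz:
  u_y = A x + B e^{y}
  u_yy = B e^{y}
Term by term:
  exp(x)·u_y = A x e^{x} + B e^{x} e^{y}
  x·u_yy = B x e^{y}
So the left-hand side equals
  A x e^{x} + B x e^{y} + B e^{x} e^{y}
This must equal f(x, y) identically; expanded, f = 3 x e^{x} + 4 x e^{y} + 4 e^{x} e^{y}.
Matching coefficients of the independent functions:
  [x e^{x}]:  A = 3
  [x e^{y}, e^{x} e^{y}]:  B = 4
Solving: A = 3, B = 4.
Check against the point condition:
  u(0, 0) = 4  ⟹  B = 4  ✓
Hence u(x, y) = 3 x y + 4 e^{y}.

Answer: u(x, y) = 3 x y + 4 e^{y}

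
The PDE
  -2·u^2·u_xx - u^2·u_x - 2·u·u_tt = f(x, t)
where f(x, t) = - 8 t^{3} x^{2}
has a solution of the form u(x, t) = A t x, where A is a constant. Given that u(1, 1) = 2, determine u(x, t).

Substitute the ansatz u = A t x into the left-hand side.
Derivatives of the ansatz:
  u_xx = 0
  u_x = A t
  u_tt = 0
Term by term:
  -2·u^2·u_xx = 0
  -u^2·u_x = - A^{3} t^{3} x^{2}
  -2·u·u_tt = 0
So the left-hand side equals
  - A^{3} t^{3} x^{2}
This must equal f(x, t) = - 8 t^{3} x^{2} identically.
Matching coefficients of the independent functions:
  [t^{3} x^{2}]:  - A^{3} = -8
Solving: A = 2.
Check against the point condition:
  u(1, 1) = 2  ⟹  A = 2  ✓
Hence u(x, t) = 2 t x.

Answer: u(x, t) = 2 t x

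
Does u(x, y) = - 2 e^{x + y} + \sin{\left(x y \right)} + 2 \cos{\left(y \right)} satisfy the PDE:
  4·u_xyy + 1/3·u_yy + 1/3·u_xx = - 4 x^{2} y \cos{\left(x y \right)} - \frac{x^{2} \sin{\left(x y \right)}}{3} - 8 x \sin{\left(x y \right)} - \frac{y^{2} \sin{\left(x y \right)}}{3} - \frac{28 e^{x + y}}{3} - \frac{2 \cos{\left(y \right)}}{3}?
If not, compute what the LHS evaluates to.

Evaluate each term of the left-hand side for u = - 2 e^{x + y} + \sin{\left(x y \right)} + 2 \cos{\left(y \right)}.
Derivatives:
  u_xyy = - x^{2} y \cos{\left(x y \right)} - 2 x \sin{\left(x y \right)} - 2 e^{x} e^{y}
  u_yy = - x^{2} \sin{\left(x y \right)} - 2 e^{x} e^{y} - 2 \cos{\left(y \right)}
  u_xx = - y^{2} \sin{\left(x y \right)} - 2 e^{x} e^{y}
Terms:
  4·u_xyy = - 4 x^{2} y \cos{\left(x y \right)} - 8 x \sin{\left(x y \right)} - 8 e^{x + y}
  1/3·u_yy = - \frac{x^{2} \sin{\left(x y \right)}}{3} - \frac{2 e^{x + y}}{3} - \frac{2 \cos{\left(y \right)}}{3}
  1/3·u_xx = - \frac{y^{2} \sin{\left(x y \right)}}{3} - \frac{2 e^{x + y}}{3}
Sum: LHS = - 4 x^{2} y \cos{\left(x y \right)} - \frac{x^{2} \sin{\left(x y \right)}}{3} - 8 x \sin{\left(x y \right)} - \frac{y^{2} \sin{\left(x y \right)}}{3} - \frac{28 e^{x + y}}{3} - \frac{2 \cos{\left(y \right)}}{3}
This is exactly the given right-hand side, so u is a solution.

Answer: Yes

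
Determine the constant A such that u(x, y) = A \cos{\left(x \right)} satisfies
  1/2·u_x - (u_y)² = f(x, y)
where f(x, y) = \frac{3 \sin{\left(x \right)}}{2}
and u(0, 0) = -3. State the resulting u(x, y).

Answer: u(x, y) = - 3 \cos{\left(x \right)}

Derivation:
Substitute the ansatz u = A \cos{\left(x \right)} into the left-hand side.
Derivatives of the ansatz:
  u_x = - A \sin{\left(x \right)}
  u_y = 0
Term by term:
  1/2·u_x = - \frac{A \sin{\left(x \right)}}{2}
  -(u_y)² = 0
So the left-hand side equals
  - \frac{A \sin{\left(x \right)}}{2}
This must equal f(x, y) = \frac{3 \sin{\left(x \right)}}{2} identically.
Matching coefficients of the independent functions:
  [\sin{\left(x \right)}]:  - \frac{A}{2} = \frac{3}{2}
Solving: A = -3.
Check against the point condition:
  u(0, 0) = -3  ⟹  A = -3  ✓
Hence u(x, y) = - 3 \cos{\left(x \right)}.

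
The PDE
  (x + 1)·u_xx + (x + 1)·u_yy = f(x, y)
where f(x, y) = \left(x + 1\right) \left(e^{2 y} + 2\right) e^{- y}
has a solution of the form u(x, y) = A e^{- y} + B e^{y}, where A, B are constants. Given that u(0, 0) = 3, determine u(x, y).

Substitute the ansatz u = A e^{- y} + B e^{y} into the left-hand side.
Derivatives of the ansatz:
  u_xx = 0
  u_yy = A e^{- y} + B e^{y}
Term by term:
  (x + 1)·u_xx = 0
  (x + 1)·u_yy = A x e^{- y} + A e^{- y} + B x e^{y} + B e^{y}
So the left-hand side equals
  A x e^{- y} + A e^{- y} + B x e^{y} + B e^{y}
This must equal f(x, y) identically; expanded, f = x e^{y} + 2 x e^{- y} + e^{y} + 2 e^{- y}.
Matching coefficients of the independent functions:
  [x e^{- y}, e^{- y}]:  A = 2
  [x e^{y}, e^{y}]:  B = 1
Solving: A = 2, B = 1.
Check against the point condition:
  u(0, 0) = 3  ⟹  A + B = 3  ✓
Hence u(x, y) = e^{y} + 2 e^{- y}.

Answer: u(x, y) = e^{y} + 2 e^{- y}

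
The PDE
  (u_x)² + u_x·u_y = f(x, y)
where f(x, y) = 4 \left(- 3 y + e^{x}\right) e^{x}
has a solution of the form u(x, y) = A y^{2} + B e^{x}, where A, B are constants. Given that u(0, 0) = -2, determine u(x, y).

Answer: u(x, y) = 3 y^{2} - 2 e^{x}

Derivation:
Substitute the ansatz u = A y^{2} + B e^{x} into the left-hand side.
Derivatives of the ansatz:
  u_x = B e^{x}
  u_y = 2 A y
Term by term:
  (u_x)² = B^{2} e^{2 x}
  u_x·u_y = 2 A B y e^{x}
So the left-hand side equals
  2 A B y e^{x} + B^{2} e^{2 x}
This must equal f(x, y) identically; expanded, f = - 12 y e^{x} + 4 e^{2 x}.
Matching coefficients of the independent functions:
  [y e^{x}]:  2 A B = -12
  [e^{2 x}]:  B^{2} = 4
These equations allow (A, B) = (-3, 2) or (3, -2).
Impose the point condition(s):
  u(0, 0) = -2  ⟹  B = -2
Only A = 3, B = -2 satisfies everything.
Hence u(x, y) = 3 y^{2} - 2 e^{x}.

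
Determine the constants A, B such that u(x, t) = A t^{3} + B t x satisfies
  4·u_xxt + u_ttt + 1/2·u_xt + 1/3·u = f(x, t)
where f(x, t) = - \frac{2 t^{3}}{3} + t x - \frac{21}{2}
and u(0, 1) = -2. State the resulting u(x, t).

Substitute the ansatz u = A t^{3} + B t x into the left-hand side.
Derivatives of the ansatz:
  u_xxt = 0
  u_ttt = 6 A
  u_xt = B
Term by term:
  4·u_xxt = 0
  u_ttt = 6 A
  1/2·u_xt = \frac{B}{2}
  1/3·u = \frac{A t^{3}}{3} + \frac{B t x}{3}
So the left-hand side equals
  \frac{A t^{3}}{3} + 6 A + \frac{B t x}{3} + \frac{B}{2}
This must equal f(x, t) = - \frac{2 t^{3}}{3} + t x - \frac{21}{2} identically.
Matching coefficients of the independent functions:
  [constant term]:  6 A + \frac{B}{2} = - \frac{21}{2}
  [t^{3}]:  \frac{A}{3} = - \frac{2}{3}
  [t x]:  \frac{B}{3} = 1
Solving: A = -2, B = 3.
Check against the point condition:
  u(0, 1) = -2  ⟹  A = -2  ✓
Hence u(x, t) = - 2 t^{3} + 3 t x.

Answer: u(x, t) = - 2 t^{3} + 3 t x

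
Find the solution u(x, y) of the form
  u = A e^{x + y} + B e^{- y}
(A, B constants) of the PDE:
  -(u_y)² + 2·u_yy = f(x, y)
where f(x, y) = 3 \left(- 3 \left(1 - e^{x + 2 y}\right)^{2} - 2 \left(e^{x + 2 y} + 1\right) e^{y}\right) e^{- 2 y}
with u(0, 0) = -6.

Substitute the ansatz u = A e^{x + y} + B e^{- y} into the left-hand side.
Derivatives of the ansatz:
  u_y = A e^{x} e^{y} - B e^{- y}
  u_yy = A e^{x} e^{y} + B e^{- y}
Term by term:
  -(u_y)² = - A^{2} e^{2 x} e^{2 y} + 2 A B e^{x} - B^{2} e^{- 2 y}
  2·u_yy = 2 A e^{x} e^{y} + 2 B e^{- y}
So the left-hand side equals
  - A^{2} e^{2 x} e^{2 y} + 2 A B e^{x} + 2 A e^{x} e^{y} - B^{2} e^{- 2 y} + 2 B e^{- y}
This must equal f(x, y) identically; expanded, f = - 9 e^{2 x} e^{2 y} - 6 e^{x} e^{y} + 18 e^{x} - 6 e^{- y} - 9 e^{- 2 y}.
Matching coefficients of the independent functions:
  [e^{x} e^{y}]:  2 A = -6
  [e^{2 x} e^{2 y}]:  - A^{2} = -9
  [e^{x}]:  2 A B = 18
  [e^{- 2 y}]:  - B^{2} = -9
  [e^{- y}]:  2 B = -6
Solving: A = -3, B = -3.
Check against the point condition:
  u(0, 0) = -6  ⟹  A + B = -6  ✓
Hence u(x, y) = - 3 e^{x + y} - 3 e^{- y}.

Answer: u(x, y) = - 3 e^{x + y} - 3 e^{- y}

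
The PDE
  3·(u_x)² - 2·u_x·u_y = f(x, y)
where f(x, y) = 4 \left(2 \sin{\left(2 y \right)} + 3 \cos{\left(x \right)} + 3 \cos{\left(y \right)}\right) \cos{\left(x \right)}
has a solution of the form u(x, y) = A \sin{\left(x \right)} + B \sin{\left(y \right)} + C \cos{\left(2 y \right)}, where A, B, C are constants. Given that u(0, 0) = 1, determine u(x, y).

Substitute the ansatz u = A \sin{\left(x \right)} + B \sin{\left(y \right)} + C \cos{\left(2 y \right)} into the left-hand side.
Derivatives of the ansatz:
  u_x = A \cos{\left(x \right)}
  u_y = B \cos{\left(y \right)} - 2 C \sin{\left(2 y \right)}
Term by term:
  3·(u_x)² = 3 A^{2} \cos^{2}{\left(x \right)}
  -2·u_x·u_y = - 2 A B \cos{\left(x \right)} \cos{\left(y \right)} + 4 A C \sin{\left(2 y \right)} \cos{\left(x \right)}
So the left-hand side equals
  3 A^{2} \cos^{2}{\left(x \right)} - 2 A B \cos{\left(x \right)} \cos{\left(y \right)} + 4 A C \sin{\left(2 y \right)} \cos{\left(x \right)}
This must equal f(x, y) identically; expanded, f = 8 \sin{\left(2 y \right)} \cos{\left(x \right)} + 12 \cos^{2}{\left(x \right)} + 12 \cos{\left(x \right)} \cos{\left(y \right)}.
Matching coefficients of the independent functions:
  [\sin{\left(2 y \right)} \cos{\left(x \right)}]:  4 A C = 8
  [\cos{\left(x \right)} \cos{\left(y \right)}]:  - 2 A B = 12
  [\cos^{2}{\left(x \right)}]:  3 A^{2} = 12
These equations allow (A, B, C) = (-2, 3, -1) or (2, -3, 1).
Impose the point condition(s):
  u(0, 0) = 1  ⟹  C = 1
Only A = 2, B = -3, C = 1 satisfies everything.
Hence u(x, y) = 2 \sin{\left(x \right)} - 3 \sin{\left(y \right)} + \cos{\left(2 y \right)}.

Answer: u(x, y) = 2 \sin{\left(x \right)} - 3 \sin{\left(y \right)} + \cos{\left(2 y \right)}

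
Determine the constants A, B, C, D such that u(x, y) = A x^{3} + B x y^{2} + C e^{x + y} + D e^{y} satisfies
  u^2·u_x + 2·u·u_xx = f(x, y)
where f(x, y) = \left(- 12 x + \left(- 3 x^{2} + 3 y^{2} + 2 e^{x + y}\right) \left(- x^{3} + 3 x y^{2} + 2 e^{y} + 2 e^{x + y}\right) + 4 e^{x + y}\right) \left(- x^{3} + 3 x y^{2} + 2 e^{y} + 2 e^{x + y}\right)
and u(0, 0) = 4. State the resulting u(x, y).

Answer: u(x, y) = - x^{3} + 3 x y^{2} + 2 e^{y} + 2 e^{x + y}

Derivation:
Substitute the ansatz u = A x^{3} + B x y^{2} + C e^{x + y} + D e^{y} into the left-hand side.
Derivatives of the ansatz:
  u_x = 3 A x^{2} + B y^{2} + C e^{x} e^{y}
  u_xx = 6 A x + C e^{x} e^{y}
Term by term:
  u^2·u_x = 3 A^{3} x^{8} + 7 A^{2} B x^{6} y^{2} + A^{2} C x^{6} e^{x} e^{y} + 6 A^{2} C x^{5} e^{x} e^{y} + 6 A^{2} D x^{5} e^{y} + 5 A B^{2} x^{4} y^{4} + 2 A B C x^{4} y^{2} e^{x} e^{y} + 8 A B C x^{3} y^{2} e^{x} e^{y} + 8 A B D x^{3} y^{2} e^{y} + 2 A C^{2} x^{3} e^{2 x} e^{2 y} + 3 A C^{2} x^{2} e^{2 x} e^{2 y} + 2 A C D x^{3} e^{x} e^{2 y} + 6 A C D x^{2} e^{x} e^{2 y} + 3 A D^{2} x^{2} e^{2 y} + B^{3} x^{2} y^{6} + B^{2} C x^{2} y^{4} e^{x} e^{y} + 2 B^{2} C x y^{4} e^{x} e^{y} + 2 B^{2} D x y^{4} e^{y} + 2 B C^{2} x y^{2} e^{2 x} e^{2 y} + B C^{2} y^{2} e^{2 x} e^{2 y} + 2 B C D x y^{2} e^{x} e^{2 y} + 2 B C D y^{2} e^{x} e^{2 y} + B D^{2} y^{2} e^{2 y} + C^{3} e^{3 x} e^{3 y} + 2 C^{2} D e^{2 x} e^{3 y} + C D^{2} e^{x} e^{3 y}
  2·u·u_xx = 12 A^{2} x^{4} + 12 A B x^{2} y^{2} + 2 A C x^{3} e^{x} e^{y} + 12 A C x e^{x} e^{y} + 12 A D x e^{y} + 2 B C x y^{2} e^{x} e^{y} + 2 C^{2} e^{2 x} e^{2 y} + 2 C D e^{x} e^{2 y}
Sum these and collect like terms in the independent variables.
This must equal f(x, y) identically; expanded, f = - 3 x^{8} + 21 x^{6} y^{2} + 2 x^{6} e^{x} e^{y} + 12 x^{5} e^{x} e^{y} + 12 x^{5} e^{y} - 45 x^{4} y^{4} - 12 x^{4} y^{2} e^{x} e^{y} + 12 x^{4} - 48 x^{3} y^{2} e^{x} e^{y} - 48 x^{3} y^{2} e^{y} - 8 x^{3} e^{2 x} e^{2 y} - 8 x^{3} e^{x} e^{2 y} - 4 x^{3} e^{x} e^{y} + 27 x^{2} y^{6} + 18 x^{2} y^{4} e^{x} e^{y} - 36 x^{2} y^{2} - 12 x^{2} e^{2 x} e^{2 y} - 24 x^{2} e^{x} e^{2 y} - 12 x^{2} e^{2 y} + 36 x y^{4} e^{x} e^{y} + 36 x y^{4} e^{y} + 24 x y^{2} e^{2 x} e^{2 y} + 24 x y^{2} e^{x} e^{2 y} + 12 x y^{2} e^{x} e^{y} - 24 x e^{x} e^{y} - 24 x e^{y} + 12 y^{2} e^{2 x} e^{2 y} + 24 y^{2} e^{x} e^{2 y} + 12 y^{2} e^{2 y} + 8 e^{3 x} e^{3 y} + 16 e^{2 x} e^{3 y} + 8 e^{2 x} e^{2 y} + 8 e^{x} e^{3 y} + 8 e^{x} e^{2 y}.
Matching coefficients of the independent functions:
(each divided by its leading coefficient; functions giving the same equation are listed together)
  [x^{4}]:  A^{2} - 1 = 0
  [x^{8}]:  A^{3} + 1 = 0
  [x e^{y}]:  A D + 2 = 0
  [x^{2} y^{2}]:  A B + 3 = 0
  [x^{2} y^{6}]:  B^{3} - 27 = 0
  [x^{2} e^{2 y}]:  A D^{2} + 4 = 0
  [x^{4} y^{4}]:  A B^{2} + 9 = 0
  [x^{5} e^{y}]:  A^{2} D - 2 = 0
  [x^{6} y^{2}]:  A^{2} B - 3 = 0
  [y^{2} e^{2 y}]:  B D^{2} - 12 = 0
  [e^{x} e^{2 y}]:  C D - 4 = 0
  [e^{x} e^{3 y}]:  C D^{2} - 8 = 0
  [e^{2 x} e^{2 y}]:  C^{2} - 4 = 0
  [e^{2 x} e^{3 y}]:  C^{2} D - 8 = 0
  [e^{3 x} e^{3 y}]:  C^{3} - 8 = 0
  [x y^{4} e^{y}]:  B^{2} D - 18 = 0
  [x e^{x} e^{y}, x^{3} e^{x} e^{y}]:  A C + 2 = 0
  [x^{2} e^{x} e^{2 y}, x^{3} e^{x} e^{2 y}]:  A C D + 4 = 0
  [x^{2} e^{2 x} e^{2 y}, x^{3} e^{2 x} e^{2 y}]:  A C^{2} + 4 = 0
  [x^{3} y^{2} e^{y}]:  A B D + 6 = 0
  [x^{5} e^{x} e^{y}, x^{6} e^{x} e^{y}]:  A^{2} C - 2 = 0
  [y^{2} e^{x} e^{2 y}, x y^{2} e^{x} e^{2 y}]:  B C D - 12 = 0
  [y^{2} e^{2 x} e^{2 y}, x y^{2} e^{2 x} e^{2 y}]:  B C^{2} - 12 = 0
  [x y^{2} e^{x} e^{y}]:  B C - 6 = 0
  [x y^{4} e^{x} e^{y}, x^{2} y^{4} e^{x} e^{y}]:  B^{2} C - 18 = 0
  [x^{3} y^{2} e^{x} e^{y}, x^{4} y^{2} e^{x} e^{y}]:  A B C + 6 = 0
Solving: A = -1, B = 3, C = 2, D = 2.
Check against the point condition:
  u(0, 0) = 4  ⟹  C + D = 4  ✓
Hence u(x, y) = - x^{3} + 3 x y^{2} + 2 e^{y} + 2 e^{x + y}.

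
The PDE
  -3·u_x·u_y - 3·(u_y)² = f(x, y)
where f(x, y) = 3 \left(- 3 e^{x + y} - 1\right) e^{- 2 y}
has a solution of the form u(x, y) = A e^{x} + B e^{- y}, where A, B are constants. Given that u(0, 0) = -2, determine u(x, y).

Answer: u(x, y) = - 3 e^{x} + e^{- y}

Derivation:
Substitute the ansatz u = A e^{x} + B e^{- y} into the left-hand side.
Derivatives of the ansatz:
  u_x = A e^{x}
  u_y = - B e^{- y}
Term by term:
  -3·u_x·u_y = 3 A B e^{x} e^{- y}
  -3·(u_y)² = - 3 B^{2} e^{- 2 y}
So the left-hand side equals
  3 A B e^{x} e^{- y} - 3 B^{2} e^{- 2 y}
This must equal f(x, y) = 3 \left(- 3 e^{x + y} - 1\right) e^{- 2 y} identically.
Matching coefficients of the independent functions:
  [e^{x} e^{- y}]:  3 A B = -9
  [e^{- 2 y}]:  - 3 B^{2} = -3
These equations allow (A, B) = (-3, 1) or (3, -1).
Impose the point condition(s):
  u(0, 0) = -2  ⟹  A + B = -2
Only A = -3, B = 1 satisfies everything.
Hence u(x, y) = - 3 e^{x} + e^{- y}.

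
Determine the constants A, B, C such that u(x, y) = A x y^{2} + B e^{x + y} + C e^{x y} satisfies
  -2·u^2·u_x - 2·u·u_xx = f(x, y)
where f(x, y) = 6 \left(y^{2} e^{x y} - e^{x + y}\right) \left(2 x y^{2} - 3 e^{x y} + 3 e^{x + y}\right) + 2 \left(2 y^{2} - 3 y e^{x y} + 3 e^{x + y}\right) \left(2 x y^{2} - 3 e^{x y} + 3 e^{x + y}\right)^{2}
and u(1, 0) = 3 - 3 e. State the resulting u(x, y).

Answer: u(x, y) = - 2 x y^{2} + 3 e^{x y} - 3 e^{x + y}

Derivation:
Substitute the ansatz u = A x y^{2} + B e^{x + y} + C e^{x y} into the left-hand side.
Derivatives of the ansatz:
  u_x = A y^{2} + B e^{x} e^{y} + C y e^{x y}
  u_xx = B e^{x} e^{y} + C y^{2} e^{x y}
Term by term:
  -2·u^2·u_x = - 2 A^{3} x^{2} y^{6} - 2 A^{2} B x^{2} y^{4} e^{x} e^{y} - 4 A^{2} B x y^{4} e^{x} e^{y} - 2 A^{2} C x^{2} y^{5} e^{x y} - 4 A^{2} C x y^{4} e^{x y} - 4 A B^{2} x y^{2} e^{2 x} e^{2 y} - 2 A B^{2} y^{2} e^{2 x} e^{2 y} - 4 A B C x y^{3} e^{x} e^{y} e^{x y} - 4 A B C x y^{2} e^{x} e^{y} e^{x y} - 4 A B C y^{2} e^{x} e^{y} e^{x y} - 4 A C^{2} x y^{3} e^{2 x y} - 2 A C^{2} y^{2} e^{2 x y} - 2 B^{3} e^{3 x} e^{3 y} - 2 B^{2} C y e^{2 x} e^{2 y} e^{x y} - 4 B^{2} C e^{2 x} e^{2 y} e^{x y} - 4 B C^{2} y e^{x} e^{y} e^{2 x y} - 2 B C^{2} e^{x} e^{y} e^{2 x y} - 2 C^{3} y e^{3 x y}
  -2·u·u_xx = - 2 A B x y^{2} e^{x} e^{y} - 2 A C x y^{4} e^{x y} - 2 B^{2} e^{2 x} e^{2 y} - 2 B C y^{2} e^{x} e^{y} e^{x y} - 2 B C e^{x} e^{y} e^{x y} - 2 C^{2} y^{2} e^{2 x y}
So the left-hand side equals
  - 2 A^{3} x^{2} y^{6} - 2 A^{2} B x^{2} y^{4} e^{x} e^{y} - 4 A^{2} B x y^{4} e^{x} e^{y} - 2 A^{2} C x^{2} y^{5} e^{x y} - 4 A^{2} C x y^{4} e^{x y} - 4 A B^{2} x y^{2} e^{2 x} e^{2 y} - 2 A B^{2} y^{2} e^{2 x} e^{2 y} - 4 A B C x y^{3} e^{x} e^{y} e^{x y} - 4 A B C x y^{2} e^{x} e^{y} e^{x y} - 4 A B C y^{2} e^{x} e^{y} e^{x y} - 2 A B x y^{2} e^{x} e^{y} - 4 A C^{2} x y^{3} e^{2 x y} - 2 A C^{2} y^{2} e^{2 x y} - 2 A C x y^{4} e^{x y} - 2 B^{3} e^{3 x} e^{3 y} - 2 B^{2} C y e^{2 x} e^{2 y} e^{x y} - 4 B^{2} C e^{2 x} e^{2 y} e^{x y} - 2 B^{2} e^{2 x} e^{2 y} - 4 B C^{2} y e^{x} e^{y} e^{2 x y} - 2 B C^{2} e^{x} e^{y} e^{2 x y} - 2 B C y^{2} e^{x} e^{y} e^{x y} - 2 B C e^{x} e^{y} e^{x y} - 2 C^{3} y e^{3 x y} - 2 C^{2} y^{2} e^{2 x y}
This must equal f(x, y) identically; expanded, f = 16 x^{2} y^{6} - 24 x^{2} y^{5} e^{x y} + 24 x^{2} y^{4} e^{x} e^{y} + 48 x y^{4} e^{x} e^{y} - 36 x y^{4} e^{x y} - 72 x y^{3} e^{x} e^{y} e^{x y} + 72 x y^{3} e^{2 x y} + 72 x y^{2} e^{2 x} e^{2 y} - 72 x y^{2} e^{x} e^{y} e^{x y} - 12 x y^{2} e^{x} e^{y} + 36 y^{2} e^{2 x} e^{2 y} - 54 y^{2} e^{x} e^{y} e^{x y} + 18 y^{2} e^{2 x y} - 54 y e^{2 x} e^{2 y} e^{x y} + 108 y e^{x} e^{y} e^{2 x y} - 54 y e^{3 x y} + 54 e^{3 x} e^{3 y} - 108 e^{2 x} e^{2 y} e^{x y} - 18 e^{2 x} e^{2 y} + 54 e^{x} e^{y} e^{2 x y} + 18 e^{x} e^{y} e^{x y}.
Matching coefficients of the independent functions:
(each divided by its leading coefficient; functions giving the same equation are listed together)
  [x^{2} y^{6}]:  A^{3} + 8 = 0
  [y e^{3 x y}]:  C^{3} - 27 = 0
  [y^{2} e^{2 x y}]:  A C^{2} + C^{2} + 9 = 0
  [e^{2 x} e^{2 y}]:  B^{2} - 9 = 0
  [e^{3 x} e^{3 y}]:  B^{3} + 27 = 0
  [x y^{3} e^{2 x y}]:  A C^{2} + 18 = 0
  [x y^{4} e^{x y}]:  A^{2} C + \frac{A C}{2} - 9 = 0
  [x^{2} y^{5} e^{x y}]:  A^{2} C - 12 = 0
  [y^{2} e^{2 x} e^{2 y}, x y^{2} e^{2 x} e^{2 y}]:  A B^{2} + 18 = 0
  [e^{x} e^{y} e^{x y}]:  B C + 9 = 0
  [e^{x} e^{y} e^{2 x y}, y e^{x} e^{y} e^{2 x y}]:  B C^{2} + 27 = 0
  [e^{2 x} e^{2 y} e^{x y}, y e^{2 x} e^{2 y} e^{x y}]:  B^{2} C - 27 = 0
  [x y^{2} e^{x} e^{y}]:  A B - 6 = 0
  [x y^{4} e^{x} e^{y}, x^{2} y^{4} e^{x} e^{y}]:  A^{2} B + 12 = 0
  [y^{2} e^{x} e^{y} e^{x y}]:  A B C + \frac{B C}{2} - \frac{27}{2} = 0
  [x y^{2} e^{x} e^{y} e^{x y}, x y^{3} e^{x} e^{y} e^{x y}]:  A B C - 18 = 0
Solving: A = -2, B = -3, C = 3.
Check against the point condition:
  u(1, 0) = 3 - 3 e  ⟹  e B + C = 3 - 3 e  ✓
Hence u(x, y) = - 2 x y^{2} + 3 e^{x y} - 3 e^{x + y}.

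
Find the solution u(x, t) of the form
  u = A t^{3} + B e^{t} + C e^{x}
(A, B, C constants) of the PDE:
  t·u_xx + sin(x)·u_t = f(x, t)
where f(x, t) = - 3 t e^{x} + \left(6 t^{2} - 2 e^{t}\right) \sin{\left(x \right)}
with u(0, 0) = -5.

Substitute the ansatz u = A t^{3} + B e^{t} + C e^{x} into the left-hand side.
Derivatives of the ansatz:
  u_xx = C e^{x}
  u_t = 3 A t^{2} + B e^{t}
Term by term:
  t·u_xx = C t e^{x}
  sin(x)·u_t = 3 A t^{2} \sin{\left(x \right)} + B e^{t} \sin{\left(x \right)}
So the left-hand side equals
  3 A t^{2} \sin{\left(x \right)} + B e^{t} \sin{\left(x \right)} + C t e^{x}
This must equal f(x, t) identically; expanded, f = 6 t^{2} \sin{\left(x \right)} - 3 t e^{x} - 2 e^{t} \sin{\left(x \right)}.
Matching coefficients of the independent functions:
  [t e^{x}]:  C = -3
  [t^{2} \sin{\left(x \right)}]:  3 A = 6
  [e^{t} \sin{\left(x \right)}]:  B = -2
Solving: A = 2, B = -2, C = -3.
Check against the point condition:
  u(0, 0) = -5  ⟹  B + C = -5  ✓
Hence u(x, t) = 2 t^{3} - 2 e^{t} - 3 e^{x}.

Answer: u(x, t) = 2 t^{3} - 2 e^{t} - 3 e^{x}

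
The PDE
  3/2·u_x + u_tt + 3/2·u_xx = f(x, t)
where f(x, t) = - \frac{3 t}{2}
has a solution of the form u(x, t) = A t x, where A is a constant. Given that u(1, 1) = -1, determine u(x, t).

Substitute the ansatz u = A t x into the left-hand side.
Derivatives of the ansatz:
  u_x = A t
  u_tt = 0
  u_xx = 0
Term by term:
  3/2·u_x = \frac{3 A t}{2}
  u_tt = 0
  3/2·u_xx = 0
So the left-hand side equals
  \frac{3 A t}{2}
This must equal f(x, t) = - \frac{3 t}{2} identically.
Matching coefficients of the independent functions:
  [t]:  \frac{3 A}{2} = - \frac{3}{2}
Solving: A = -1.
Check against the point condition:
  u(1, 1) = -1  ⟹  A = -1  ✓
Hence u(x, t) = - t x.

Answer: u(x, t) = - t x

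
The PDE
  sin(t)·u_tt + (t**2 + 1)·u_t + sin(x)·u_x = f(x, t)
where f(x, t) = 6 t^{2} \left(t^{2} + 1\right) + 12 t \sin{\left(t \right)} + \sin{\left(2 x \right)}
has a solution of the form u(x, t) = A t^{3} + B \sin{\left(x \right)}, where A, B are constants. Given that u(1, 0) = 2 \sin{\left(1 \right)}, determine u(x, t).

Substitute the ansatz u = A t^{3} + B \sin{\left(x \right)} into the left-hand side.
Derivatives of the ansatz:
  u_tt = 6 A t
  u_t = 3 A t^{2}
  u_x = B \cos{\left(x \right)}
Term by term:
  sin(t)·u_tt = 6 A t \sin{\left(t \right)}
  (t**2 + 1)·u_t = 3 A t^{4} + 3 A t^{2}
  sin(x)·u_x = B \sin{\left(x \right)} \cos{\left(x \right)}
So the left-hand side equals
  3 A t^{4} + 3 A t^{2} + 6 A t \sin{\left(t \right)} + B \sin{\left(x \right)} \cos{\left(x \right)}
This must equal f(x, t) identically; expanded, f = 6 t^{4} + 6 t^{2} + 12 t \sin{\left(t \right)} + 2 \sin{\left(x \right)} \cos{\left(x \right)}.
Matching coefficients of the independent functions:
  [t^{2}, t^{4}]:  3 A = 6
  [t \sin{\left(t \right)}]:  6 A = 12
  [\sin{\left(x \right)} \cos{\left(x \right)}]:  B = 2
Solving: A = 2, B = 2.
Check against the point condition:
  u(1, 0) = 2 \sin{\left(1 \right)}  ⟹  B \sin{\left(1 \right)} = 2 \sin{\left(1 \right)}  ✓
Hence u(x, t) = 2 t^{3} + 2 \sin{\left(x \right)}.

Answer: u(x, t) = 2 t^{3} + 2 \sin{\left(x \right)}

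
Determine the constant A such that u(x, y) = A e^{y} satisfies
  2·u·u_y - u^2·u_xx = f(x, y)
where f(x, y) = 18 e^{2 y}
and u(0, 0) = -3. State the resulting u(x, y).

Substitute the ansatz u = A e^{y} into the left-hand side.
Derivatives of the ansatz:
  u_y = A e^{y}
  u_xx = 0
Term by term:
  2·u·u_y = 2 A^{2} e^{2 y}
  -u^2·u_xx = 0
So the left-hand side equals
  2 A^{2} e^{2 y}
This must equal f(x, y) = 18 e^{2 y} identically.
Matching coefficients of the independent functions:
  [e^{2 y}]:  2 A^{2} = 18
These equations allow (A) = (-3) or (3).
Impose the point condition(s):
  u(0, 0) = -3  ⟹  A = -3
Only A = -3 satisfies everything.
Hence u(x, y) = - 3 e^{y}.

Answer: u(x, y) = - 3 e^{y}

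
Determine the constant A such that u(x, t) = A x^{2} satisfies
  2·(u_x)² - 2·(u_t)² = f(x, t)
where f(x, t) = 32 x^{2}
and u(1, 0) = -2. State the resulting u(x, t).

Answer: u(x, t) = - 2 x^{2}

Derivation:
Substitute the ansatz u = A x^{2} into the left-hand side.
Derivatives of the ansatz:
  u_x = 2 A x
  u_t = 0
Term by term:
  2·(u_x)² = 8 A^{2} x^{2}
  -2·(u_t)² = 0
So the left-hand side equals
  8 A^{2} x^{2}
This must equal f(x, t) = 32 x^{2} identically.
Matching coefficients of the independent functions:
  [x^{2}]:  8 A^{2} = 32
These equations allow (A) = (-2) or (2).
Impose the point condition(s):
  u(1, 0) = -2  ⟹  A = -2
Only A = -2 satisfies everything.
Hence u(x, t) = - 2 x^{2}.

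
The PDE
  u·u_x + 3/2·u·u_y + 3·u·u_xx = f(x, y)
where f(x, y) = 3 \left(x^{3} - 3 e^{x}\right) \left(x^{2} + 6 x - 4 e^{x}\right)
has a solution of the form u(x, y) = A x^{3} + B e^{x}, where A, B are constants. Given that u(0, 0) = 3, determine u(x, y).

Answer: u(x, y) = - x^{3} + 3 e^{x}

Derivation:
Substitute the ansatz u = A x^{3} + B e^{x} into the left-hand side.
Derivatives of the ansatz:
  u_x = 3 A x^{2} + B e^{x}
  u_y = 0
  u_xx = 6 A x + B e^{x}
Term by term:
  u·u_x = 3 A^{2} x^{5} + A B x^{3} e^{x} + 3 A B x^{2} e^{x} + B^{2} e^{2 x}
  3/2·u·u_y = 0
  3·u·u_xx = 18 A^{2} x^{4} + 3 A B x^{3} e^{x} + 18 A B x e^{x} + 3 B^{2} e^{2 x}
So the left-hand side equals
  3 A^{2} x^{5} + 18 A^{2} x^{4} + 4 A B x^{3} e^{x} + 3 A B x^{2} e^{x} + 18 A B x e^{x} + 4 B^{2} e^{2 x}
This must equal f(x, y) identically; expanded, f = 3 x^{5} + 18 x^{4} - 12 x^{3} e^{x} - 9 x^{2} e^{x} - 54 x e^{x} + 36 e^{2 x}.
Matching coefficients of the independent functions:
  [x^{4}]:  18 A^{2} = 18
  [x^{5}]:  3 A^{2} = 3
  [x e^{x}]:  18 A B = -54
  [x^{2} e^{x}]:  3 A B = -9
  [x^{3} e^{x}]:  4 A B = -12
  [e^{2 x}]:  4 B^{2} = 36
These equations allow (A, B) = (-1, 3) or (1, -3).
Impose the point condition(s):
  u(0, 0) = 3  ⟹  B = 3
Only A = -1, B = 3 satisfies everything.
Hence u(x, y) = - x^{3} + 3 e^{x}.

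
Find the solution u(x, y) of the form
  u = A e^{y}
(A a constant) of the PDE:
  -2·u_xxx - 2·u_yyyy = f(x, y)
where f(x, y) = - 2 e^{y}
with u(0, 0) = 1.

Substitute the ansatz u = A e^{y} into the left-hand side.
Derivatives of the ansatz:
  u_xxx = 0
  u_yyyy = A e^{y}
Term by term:
  -2·u_xxx = 0
  -2·u_yyyy = - 2 A e^{y}
So the left-hand side equals
  - 2 A e^{y}
This must equal f(x, y) = - 2 e^{y} identically.
Matching coefficients of the independent functions:
  [e^{y}]:  - 2 A = -2
Solving: A = 1.
Check against the point condition:
  u(0, 0) = 1  ⟹  A = 1  ✓
Hence u(x, y) = e^{y}.

Answer: u(x, y) = e^{y}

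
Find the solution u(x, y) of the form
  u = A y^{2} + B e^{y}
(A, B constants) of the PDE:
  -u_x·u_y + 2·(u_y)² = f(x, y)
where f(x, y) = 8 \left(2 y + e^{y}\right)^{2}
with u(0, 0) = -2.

Answer: u(x, y) = - 2 y^{2} - 2 e^{y}

Derivation:
Substitute the ansatz u = A y^{2} + B e^{y} into the left-hand side.
Derivatives of the ansatz:
  u_x = 0
  u_y = 2 A y + B e^{y}
Term by term:
  -u_x·u_y = 0
  2·(u_y)² = 8 A^{2} y^{2} + 8 A B y e^{y} + 2 B^{2} e^{2 y}
So the left-hand side equals
  8 A^{2} y^{2} + 8 A B y e^{y} + 2 B^{2} e^{2 y}
This must equal f(x, y) identically; expanded, f = 32 y^{2} + 32 y e^{y} + 8 e^{2 y}.
Matching coefficients of the independent functions:
  [y^{2}]:  8 A^{2} = 32
  [y e^{y}]:  8 A B = 32
  [e^{2 y}]:  2 B^{2} = 8
These equations allow (A, B) = (-2, -2) or (2, 2).
Impose the point condition(s):
  u(0, 0) = -2  ⟹  B = -2
Only A = -2, B = -2 satisfies everything.
Hence u(x, y) = - 2 y^{2} - 2 e^{y}.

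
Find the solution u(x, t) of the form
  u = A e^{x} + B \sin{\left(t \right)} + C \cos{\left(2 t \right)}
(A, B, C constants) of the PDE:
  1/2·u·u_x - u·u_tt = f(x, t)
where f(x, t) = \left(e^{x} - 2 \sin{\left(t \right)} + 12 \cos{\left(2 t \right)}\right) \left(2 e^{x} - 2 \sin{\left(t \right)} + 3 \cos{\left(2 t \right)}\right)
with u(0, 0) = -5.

Answer: u(x, t) = - 2 e^{x} + 2 \sin{\left(t \right)} - 3 \cos{\left(2 t \right)}

Derivation:
Substitute the ansatz u = A e^{x} + B \sin{\left(t \right)} + C \cos{\left(2 t \right)} into the left-hand side.
Derivatives of the ansatz:
  u_x = A e^{x}
  u_tt = - B \sin{\left(t \right)} - 4 C \cos{\left(2 t \right)}
Term by term:
  1/2·u·u_x = \frac{A^{2} e^{2 x}}{2} + \frac{A B e^{x} \sin{\left(t \right)}}{2} + \frac{A C e^{x} \cos{\left(2 t \right)}}{2}
  -u·u_tt = A B e^{x} \sin{\left(t \right)} + 4 A C e^{x} \cos{\left(2 t \right)} + B^{2} \sin^{2}{\left(t \right)} + 5 B C \sin{\left(t \right)} \cos{\left(2 t \right)} + 4 C^{2} \cos^{2}{\left(2 t \right)}
So the left-hand side equals
  \frac{A^{2} e^{2 x}}{2} + \frac{3 A B e^{x} \sin{\left(t \right)}}{2} + \frac{9 A C e^{x} \cos{\left(2 t \right)}}{2} + B^{2} \sin^{2}{\left(t \right)} + 5 B C \sin{\left(t \right)} \cos{\left(2 t \right)} + 4 C^{2} \cos^{2}{\left(2 t \right)}
This must equal f(x, t) identically; expanded, f = 2 e^{2 x} - 6 e^{x} \sin{\left(t \right)} + 27 e^{x} \cos{\left(2 t \right)} + 4 \sin^{2}{\left(t \right)} - 30 \sin{\left(t \right)} \cos{\left(2 t \right)} + 36 \cos^{2}{\left(2 t \right)}.
Matching coefficients of the independent functions:
  [e^{x} \sin{\left(t \right)}]:  \frac{3 A B}{2} = -6
  [e^{x} \cos{\left(2 t \right)}]:  \frac{9 A C}{2} = 27
  [\sin{\left(t \right)} \cos{\left(2 t \right)}]:  5 B C = -30
  [e^{2 x}]:  \frac{A^{2}}{2} = 2
  [\sin^{2}{\left(t \right)}]:  B^{2} = 4
  [\cos^{2}{\left(2 t \right)}]:  4 C^{2} = 36
These equations allow (A, B, C) = (-2, 2, -3) or (2, -2, 3).
Impose the point condition(s):
  u(0, 0) = -5  ⟹  A + C = -5
Only A = -2, B = 2, C = -3 satisfies everything.
Hence u(x, t) = - 2 e^{x} + 2 \sin{\left(t \right)} - 3 \cos{\left(2 t \right)}.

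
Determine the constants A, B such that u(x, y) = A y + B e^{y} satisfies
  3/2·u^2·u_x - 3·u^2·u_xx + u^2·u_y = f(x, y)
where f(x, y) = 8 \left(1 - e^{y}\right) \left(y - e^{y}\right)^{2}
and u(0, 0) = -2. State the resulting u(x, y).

Answer: u(x, y) = 2 y - 2 e^{y}

Derivation:
Substitute the ansatz u = A y + B e^{y} into the left-hand side.
Derivatives of the ansatz:
  u_x = 0
  u_xx = 0
  u_y = A + B e^{y}
Term by term:
  3/2·u^2·u_x = 0
  -3·u^2·u_xx = 0
  u^2·u_y = A^{3} y^{2} + A^{2} B y^{2} e^{y} + 2 A^{2} B y e^{y} + 2 A B^{2} y e^{2 y} + A B^{2} e^{2 y} + B^{3} e^{3 y}
So the left-hand side equals
  A^{3} y^{2} + A^{2} B y^{2} e^{y} + 2 A^{2} B y e^{y} + 2 A B^{2} y e^{2 y} + A B^{2} e^{2 y} + B^{3} e^{3 y}
This must equal f(x, y) identically; expanded, f = - 8 y^{2} e^{y} + 8 y^{2} + 16 y e^{2 y} - 16 y e^{y} - 8 e^{3 y} + 8 e^{2 y}.
Matching coefficients of the independent functions:
  [y^{2}]:  A^{3} = 8
  [y e^{y}]:  2 A^{2} B = -16
  [y e^{2 y}]:  2 A B^{2} = 16
  [y^{2} e^{y}]:  A^{2} B = -8
  [e^{2 y}]:  A B^{2} = 8
  [e^{3 y}]:  B^{3} = -8
Solving: A = 2, B = -2.
Check against the point condition:
  u(0, 0) = -2  ⟹  B = -2  ✓
Hence u(x, y) = 2 y - 2 e^{y}.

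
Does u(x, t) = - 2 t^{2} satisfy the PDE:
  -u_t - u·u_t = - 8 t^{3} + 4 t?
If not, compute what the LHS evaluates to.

Evaluate each term of the left-hand side for u = - 2 t^{2}.
Derivatives:
  u_t = - 4 t
Terms:
  -u_t = 4 t
  -u·u_t = - 8 t^{3}
Sum: LHS = - 8 t^{3} + 4 t
This is exactly the given right-hand side, so u is a solution.

Answer: Yes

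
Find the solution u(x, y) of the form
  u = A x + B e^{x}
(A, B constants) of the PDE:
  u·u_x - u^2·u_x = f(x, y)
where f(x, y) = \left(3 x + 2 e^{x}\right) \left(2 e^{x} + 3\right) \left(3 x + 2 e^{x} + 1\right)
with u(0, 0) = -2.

Substitute the ansatz u = A x + B e^{x} into the left-hand side.
Derivatives of the ansatz:
  u_x = A + B e^{x}
Term by term:
  u·u_x = A^{2} x + A B x e^{x} + A B e^{x} + B^{2} e^{2 x}
  -u^2·u_x = - A^{3} x^{2} - A^{2} B x^{2} e^{x} - 2 A^{2} B x e^{x} - 2 A B^{2} x e^{2 x} - A B^{2} e^{2 x} - B^{3} e^{3 x}
So the left-hand side equals
  - A^{3} x^{2} - A^{2} B x^{2} e^{x} - 2 A^{2} B x e^{x} + A^{2} x - 2 A B^{2} x e^{2 x} - A B^{2} e^{2 x} + A B x e^{x} + A B e^{x} - B^{3} e^{3 x} + B^{2} e^{2 x}
This must equal f(x, y) identically; expanded, f = 18 x^{2} e^{x} + 27 x^{2} + 24 x e^{2 x} + 42 x e^{x} + 9 x + 8 e^{3 x} + 16 e^{2 x} + 6 e^{x}.
Matching coefficients of the independent functions:
  [x]:  A^{2} = 9
  [x^{2}]:  - A^{3} = 27
  [x e^{x}]:  - 2 A^{2} B + A B = 42
  [x e^{2 x}]:  - 2 A B^{2} = 24
  [x^{2} e^{x}]:  - A^{2} B = 18
  [e^{x}]:  A B = 6
  [e^{2 x}]:  - A B^{2} + B^{2} = 16
  [e^{3 x}]:  - B^{3} = 8
Solving: A = -3, B = -2.
Check against the point condition:
  u(0, 0) = -2  ⟹  B = -2  ✓
Hence u(x, y) = - 3 x - 2 e^{x}.

Answer: u(x, y) = - 3 x - 2 e^{x}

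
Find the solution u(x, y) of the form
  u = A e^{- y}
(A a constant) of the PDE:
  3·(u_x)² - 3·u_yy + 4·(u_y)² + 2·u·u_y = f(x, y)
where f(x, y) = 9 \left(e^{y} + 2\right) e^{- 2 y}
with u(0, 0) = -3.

Answer: u(x, y) = - 3 e^{- y}

Derivation:
Substitute the ansatz u = A e^{- y} into the left-hand side.
Derivatives of the ansatz:
  u_x = 0
  u_yy = A e^{- y}
  u_y = - A e^{- y}
Term by term:
  3·(u_x)² = 0
  -3·u_yy = - 3 A e^{- y}
  4·(u_y)² = 4 A^{2} e^{- 2 y}
  2·u·u_y = - 2 A^{2} e^{- 2 y}
So the left-hand side equals
  2 A^{2} e^{- 2 y} - 3 A e^{- y}
This must equal f(x, y) = 9 \left(e^{y} + 2\right) e^{- 2 y} identically.
Matching coefficients of the independent functions:
  [e^{- 2 y}]:  2 A^{2} = 18
  [e^{- y}]:  - 3 A = 9
Solving: A = -3.
Check against the point condition:
  u(0, 0) = -3  ⟹  A = -3  ✓
Hence u(x, y) = - 3 e^{- y}.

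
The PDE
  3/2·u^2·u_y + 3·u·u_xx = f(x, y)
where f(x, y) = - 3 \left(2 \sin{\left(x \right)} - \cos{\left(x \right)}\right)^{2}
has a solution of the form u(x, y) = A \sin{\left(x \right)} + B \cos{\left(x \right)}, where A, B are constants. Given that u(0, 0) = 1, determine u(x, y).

Answer: u(x, y) = - 2 \sin{\left(x \right)} + \cos{\left(x \right)}

Derivation:
Substitute the ansatz u = A \sin{\left(x \right)} + B \cos{\left(x \right)} into the left-hand side.
Derivatives of the ansatz:
  u_y = 0
  u_xx = - A \sin{\left(x \right)} - B \cos{\left(x \right)}
Term by term:
  3/2·u^2·u_y = 0
  3·u·u_xx = - 3 A^{2} \sin^{2}{\left(x \right)} - 6 A B \sin{\left(x \right)} \cos{\left(x \right)} - 3 B^{2} \cos^{2}{\left(x \right)}
So the left-hand side equals
  - 3 A^{2} \sin^{2}{\left(x \right)} - 6 A B \sin{\left(x \right)} \cos{\left(x \right)} - 3 B^{2} \cos^{2}{\left(x \right)}
This must equal f(x, y) identically; expanded, f = - 12 \sin^{2}{\left(x \right)} + 12 \sin{\left(x \right)} \cos{\left(x \right)} - 3 \cos^{2}{\left(x \right)}.
Matching coefficients of the independent functions:
  [\sin{\left(x \right)} \cos{\left(x \right)}]:  - 6 A B = 12
  [\sin^{2}{\left(x \right)}]:  - 3 A^{2} = -12
  [\cos^{2}{\left(x \right)}]:  - 3 B^{2} = -3
These equations allow (A, B) = (-2, 1) or (2, -1).
Impose the point condition(s):
  u(0, 0) = 1  ⟹  B = 1
Only A = -2, B = 1 satisfies everything.
Hence u(x, y) = - 2 \sin{\left(x \right)} + \cos{\left(x \right)}.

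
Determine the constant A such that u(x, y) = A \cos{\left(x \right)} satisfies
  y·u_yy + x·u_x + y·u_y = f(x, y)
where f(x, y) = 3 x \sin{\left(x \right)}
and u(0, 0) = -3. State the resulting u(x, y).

Answer: u(x, y) = - 3 \cos{\left(x \right)}

Derivation:
Substitute the ansatz u = A \cos{\left(x \right)} into the left-hand side.
Derivatives of the ansatz:
  u_yy = 0
  u_x = - A \sin{\left(x \right)}
  u_y = 0
Term by term:
  y·u_yy = 0
  x·u_x = - A x \sin{\left(x \right)}
  y·u_y = 0
So the left-hand side equals
  - A x \sin{\left(x \right)}
This must equal f(x, y) = 3 x \sin{\left(x \right)} identically.
Matching coefficients of the independent functions:
  [x \sin{\left(x \right)}]:  - A = 3
Solving: A = -3.
Check against the point condition:
  u(0, 0) = -3  ⟹  A = -3  ✓
Hence u(x, y) = - 3 \cos{\left(x \right)}.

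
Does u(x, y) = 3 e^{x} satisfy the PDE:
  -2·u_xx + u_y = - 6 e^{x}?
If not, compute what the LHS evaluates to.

Answer: Yes

Derivation:
Evaluate each term of the left-hand side for u = 3 e^{x}.
Derivatives:
  u_xx = 3 e^{x}
  u_y = 0
Terms:
  -2·u_xx = - 6 e^{x}
  u_y = 0
Sum: LHS = - 6 e^{x}
This is exactly the given right-hand side, so u is a solution.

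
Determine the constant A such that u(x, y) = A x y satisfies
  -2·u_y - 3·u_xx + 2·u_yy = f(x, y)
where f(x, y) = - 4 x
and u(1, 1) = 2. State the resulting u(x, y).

Substitute the ansatz u = A x y into the left-hand side.
Derivatives of the ansatz:
  u_y = A x
  u_xx = 0
  u_yy = 0
Term by term:
  -2·u_y = - 2 A x
  -3·u_xx = 0
  2·u_yy = 0
So the left-hand side equals
  - 2 A x
This must equal f(x, y) = - 4 x identically.
Matching coefficients of the independent functions:
  [x]:  - 2 A = -4
Solving: A = 2.
Check against the point condition:
  u(1, 1) = 2  ⟹  A = 2  ✓
Hence u(x, y) = 2 x y.

Answer: u(x, y) = 2 x y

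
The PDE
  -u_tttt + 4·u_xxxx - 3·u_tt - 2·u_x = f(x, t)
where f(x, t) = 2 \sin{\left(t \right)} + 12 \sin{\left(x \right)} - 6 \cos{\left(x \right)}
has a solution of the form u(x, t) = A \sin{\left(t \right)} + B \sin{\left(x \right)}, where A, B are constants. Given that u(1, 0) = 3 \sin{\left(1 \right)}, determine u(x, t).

Answer: u(x, t) = \sin{\left(t \right)} + 3 \sin{\left(x \right)}

Derivation:
Substitute the ansatz u = A \sin{\left(t \right)} + B \sin{\left(x \right)} into the left-hand side.
Derivatives of the ansatz:
  u_tttt = A \sin{\left(t \right)}
  u_xxxx = B \sin{\left(x \right)}
  u_tt = - A \sin{\left(t \right)}
  u_x = B \cos{\left(x \right)}
Term by term:
  -u_tttt = - A \sin{\left(t \right)}
  4·u_xxxx = 4 B \sin{\left(x \right)}
  -3·u_tt = 3 A \sin{\left(t \right)}
  -2·u_x = - 2 B \cos{\left(x \right)}
So the left-hand side equals
  2 A \sin{\left(t \right)} + 4 B \sin{\left(x \right)} - 2 B \cos{\left(x \right)}
This must equal f(x, t) = 2 \sin{\left(t \right)} + 12 \sin{\left(x \right)} - 6 \cos{\left(x \right)} identically.
Matching coefficients of the independent functions:
  [\sin{\left(t \right)}]:  2 A = 2
  [\sin{\left(x \right)}]:  4 B = 12
  [\cos{\left(x \right)}]:  - 2 B = -6
Solving: A = 1, B = 3.
Check against the point condition:
  u(1, 0) = 3 \sin{\left(1 \right)}  ⟹  B \sin{\left(1 \right)} = 3 \sin{\left(1 \right)}  ✓
Hence u(x, t) = \sin{\left(t \right)} + 3 \sin{\left(x \right)}.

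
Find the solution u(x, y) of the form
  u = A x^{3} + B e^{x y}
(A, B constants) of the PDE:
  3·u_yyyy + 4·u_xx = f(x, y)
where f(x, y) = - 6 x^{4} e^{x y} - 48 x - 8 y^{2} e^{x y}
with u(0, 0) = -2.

Substitute the ansatz u = A x^{3} + B e^{x y} into the left-hand side.
Derivatives of the ansatz:
  u_yyyy = B x^{4} e^{x y}
  u_xx = 6 A x + B y^{2} e^{x y}
Term by term:
  3·u_yyyy = 3 B x^{4} e^{x y}
  4·u_xx = 24 A x + 4 B y^{2} e^{x y}
So the left-hand side equals
  24 A x + 3 B x^{4} e^{x y} + 4 B y^{2} e^{x y}
This must equal f(x, y) = - 6 x^{4} e^{x y} - 48 x - 8 y^{2} e^{x y} identically.
Matching coefficients of the independent functions:
  [x]:  24 A = -48
  [x^{4} e^{x y}]:  3 B = -6
  [y^{2} e^{x y}]:  4 B = -8
Solving: A = -2, B = -2.
Check against the point condition:
  u(0, 0) = -2  ⟹  B = -2  ✓
Hence u(x, y) = - 2 x^{3} - 2 e^{x y}.

Answer: u(x, y) = - 2 x^{3} - 2 e^{x y}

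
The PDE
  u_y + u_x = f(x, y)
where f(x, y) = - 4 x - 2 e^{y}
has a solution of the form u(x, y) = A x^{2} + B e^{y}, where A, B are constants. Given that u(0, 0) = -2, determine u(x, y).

Substitute the ansatz u = A x^{2} + B e^{y} into the left-hand side.
Derivatives of the ansatz:
  u_y = B e^{y}
  u_x = 2 A x
Term by term:
  u_y = B e^{y}
  u_x = 2 A x
So the left-hand side equals
  2 A x + B e^{y}
This must equal f(x, y) = - 4 x - 2 e^{y} identically.
Matching coefficients of the independent functions:
  [x]:  2 A = -4
  [e^{y}]:  B = -2
Solving: A = -2, B = -2.
Check against the point condition:
  u(0, 0) = -2  ⟹  B = -2  ✓
Hence u(x, y) = - 2 x^{2} - 2 e^{y}.

Answer: u(x, y) = - 2 x^{2} - 2 e^{y}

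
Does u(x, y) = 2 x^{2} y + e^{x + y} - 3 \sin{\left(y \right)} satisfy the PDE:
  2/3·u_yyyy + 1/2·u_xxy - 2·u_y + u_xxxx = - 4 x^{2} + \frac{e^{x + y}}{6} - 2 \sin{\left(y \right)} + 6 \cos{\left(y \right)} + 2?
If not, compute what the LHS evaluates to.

Evaluate each term of the left-hand side for u = 2 x^{2} y + e^{x + y} - 3 \sin{\left(y \right)}.
Derivatives:
  u_yyyy = e^{x} e^{y} - 3 \sin{\left(y \right)}
  u_xxy = e^{x} e^{y} + 4
  u_y = 2 x^{2} + e^{x} e^{y} - 3 \cos{\left(y \right)}
  u_xxxx = e^{x} e^{y}
Terms:
  2/3·u_yyyy = \frac{2 e^{x + y}}{3} - 2 \sin{\left(y \right)}
  1/2·u_xxy = \frac{e^{x + y}}{2} + 2
  -2·u_y = - 4 x^{2} - 2 e^{x + y} + 6 \cos{\left(y \right)}
  u_xxxx = e^{x + y}
Sum: LHS = - 4 x^{2} + \frac{e^{x + y}}{6} - 2 \sin{\left(y \right)} + 6 \cos{\left(y \right)} + 2
This is exactly the given right-hand side, so u is a solution.

Answer: Yes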